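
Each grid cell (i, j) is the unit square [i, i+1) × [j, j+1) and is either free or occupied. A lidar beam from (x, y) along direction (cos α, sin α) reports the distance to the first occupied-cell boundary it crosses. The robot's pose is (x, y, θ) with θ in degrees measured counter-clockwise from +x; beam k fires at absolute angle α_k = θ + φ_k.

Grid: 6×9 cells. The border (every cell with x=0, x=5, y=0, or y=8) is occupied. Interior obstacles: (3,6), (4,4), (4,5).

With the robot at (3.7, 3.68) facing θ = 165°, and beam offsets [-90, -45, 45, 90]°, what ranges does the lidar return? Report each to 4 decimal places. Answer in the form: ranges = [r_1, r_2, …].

ranges = [1.1591, 4.9883, 3.1177, 2.7745]

beam 1: φ=-90°, α=75°
  direction (0.2588, 0.9659); cell (3,3); t to first gridline: x 1.1591, y 0.3313 (then +3.8637 / +1.0353)
    (3,4) via y @ 0.3313
    (4,4) via x @ 1.1591  # hit
  → r_1 = 1.1591
beam 2: φ=-45°, α=120°
  direction (-0.5000, 0.8660); cell (3,3); t to first gridline: x 1.4000, y 0.3695 (then +2.0000 / +1.1547)
    (3,4) via y @ 0.3695
    (2,4) via x @ 1.4000
    (2,5) via y @ 1.5242
    (2,6) via y @ 2.6789
    (1,6) via x @ 3.4000
    (1,7) via y @ 3.8336
    (1,8) via y @ 4.9883  # hit
  → r_2 = 4.9883
beam 3: φ=45°, α=210°
  direction (-0.8660, -0.5000); cell (3,3); t to first gridline: x 0.8083, y 1.3600 (then +1.1547 / +2.0000)
    (2,3) via x @ 0.8083
    (2,2) via y @ 1.3600
    (1,2) via x @ 1.9630
    (0,2) via x @ 3.1177  # hit
  → r_3 = 3.1177
beam 4: φ=90°, α=255°
  direction (-0.2588, -0.9659); cell (3,3); t to first gridline: x 2.7046, y 0.7040 (then +3.8637 / +1.0353)
    (3,2) via y @ 0.7040
    (3,1) via y @ 1.7393
    (2,1) via x @ 2.7046
    (2,0) via y @ 2.7745  # hit
  → r_4 = 2.7745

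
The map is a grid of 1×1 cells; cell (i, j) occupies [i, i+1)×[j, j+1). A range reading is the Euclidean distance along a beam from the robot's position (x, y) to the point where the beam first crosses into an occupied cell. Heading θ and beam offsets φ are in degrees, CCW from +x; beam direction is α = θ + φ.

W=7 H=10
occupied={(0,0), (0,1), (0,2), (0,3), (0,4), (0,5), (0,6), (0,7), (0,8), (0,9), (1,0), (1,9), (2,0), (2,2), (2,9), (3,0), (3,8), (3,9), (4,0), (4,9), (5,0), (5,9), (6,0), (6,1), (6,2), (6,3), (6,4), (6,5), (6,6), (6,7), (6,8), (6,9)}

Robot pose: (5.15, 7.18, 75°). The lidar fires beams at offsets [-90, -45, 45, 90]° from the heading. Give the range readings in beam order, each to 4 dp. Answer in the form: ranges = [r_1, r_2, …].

beam 1: φ=-90°, α=345°
  direction (0.9659, -0.2588); cell (5,7); t to first gridline: x 0.8800, y 0.6955 (then +1.0353 / +3.8637)
    (5,6) via y @ 0.6955
    (6,6) via x @ 0.8800  # hit
  → r_1 = 0.8800
beam 2: φ=-45°, α=30°
  direction (0.8660, 0.5000); cell (5,7); t to first gridline: x 0.9815, y 1.6400 (then +1.1547 / +2.0000)
    (6,7) via x @ 0.9815  # hit
  → r_2 = 0.9815
beam 3: φ=45°, α=120°
  direction (-0.5000, 0.8660); cell (5,7); t to first gridline: x 0.3000, y 0.9469 (then +2.0000 / +1.1547)
    (4,7) via x @ 0.3000
    (4,8) via y @ 0.9469
    (4,9) via y @ 2.1016  # hit
  → r_3 = 2.1016
beam 4: φ=90°, α=165°
  direction (-0.9659, 0.2588); cell (5,7); t to first gridline: x 0.1553, y 3.1682 (then +1.0353 / +3.8637)
    (4,7) via x @ 0.1553
    (3,7) via x @ 1.1906
    (2,7) via x @ 2.2258
    (2,8) via y @ 3.1682
    (1,8) via x @ 3.2611
    (0,8) via x @ 4.2964  # hit
  → r_4 = 4.2964

ranges = [0.8800, 0.9815, 2.1016, 4.2964]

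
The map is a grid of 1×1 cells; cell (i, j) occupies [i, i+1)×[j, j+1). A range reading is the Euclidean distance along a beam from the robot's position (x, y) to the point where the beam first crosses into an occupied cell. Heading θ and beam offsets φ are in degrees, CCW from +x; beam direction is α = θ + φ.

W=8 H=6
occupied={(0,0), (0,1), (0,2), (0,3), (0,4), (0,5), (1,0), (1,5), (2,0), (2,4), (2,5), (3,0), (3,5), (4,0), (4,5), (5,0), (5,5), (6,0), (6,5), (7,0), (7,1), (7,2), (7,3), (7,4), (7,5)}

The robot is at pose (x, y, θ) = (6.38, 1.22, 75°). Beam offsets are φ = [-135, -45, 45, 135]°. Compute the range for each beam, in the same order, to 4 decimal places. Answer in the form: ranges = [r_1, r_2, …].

ranges = [0.2540, 0.7159, 4.3648, 0.4400]

beam 1: φ=-135°, α=300°
  d=(0.5000,-0.8660)  start (6,1)  tX=1.2400 tY=0.2540  stride 1/|dx|=2.0000 1/|dy|=1.1547
    cross y-line → (6,0), t=0.2540 (wall)
  → r_1 = 0.2540
beam 2: φ=-45°, α=30°
  d=(0.8660,0.5000)  start (6,1)  tX=0.7159 tY=1.5600  stride 1/|dx|=1.1547 1/|dy|=2.0000
    cross x-line → (7,1), t=0.7159 (wall)
  → r_2 = 0.7159
beam 3: φ=45°, α=120°
  d=(-0.5000,0.8660)  start (6,1)  tX=0.7600 tY=0.9007  stride 1/|dx|=2.0000 1/|dy|=1.1547
    cross x-line → (5,1), t=0.7600
    cross y-line → (5,2), t=0.9007
    cross y-line → (5,3), t=2.0554
    cross x-line → (4,3), t=2.7600
    cross y-line → (4,4), t=3.2101
    cross y-line → (4,5), t=4.3648 (wall)
  → r_3 = 4.3648
beam 4: φ=135°, α=210°
  d=(-0.8660,-0.5000)  start (6,1)  tX=0.4388 tY=0.4400  stride 1/|dx|=1.1547 1/|dy|=2.0000
    cross x-line → (5,1), t=0.4388
    cross y-line → (5,0), t=0.4400 (wall)
  → r_4 = 0.4400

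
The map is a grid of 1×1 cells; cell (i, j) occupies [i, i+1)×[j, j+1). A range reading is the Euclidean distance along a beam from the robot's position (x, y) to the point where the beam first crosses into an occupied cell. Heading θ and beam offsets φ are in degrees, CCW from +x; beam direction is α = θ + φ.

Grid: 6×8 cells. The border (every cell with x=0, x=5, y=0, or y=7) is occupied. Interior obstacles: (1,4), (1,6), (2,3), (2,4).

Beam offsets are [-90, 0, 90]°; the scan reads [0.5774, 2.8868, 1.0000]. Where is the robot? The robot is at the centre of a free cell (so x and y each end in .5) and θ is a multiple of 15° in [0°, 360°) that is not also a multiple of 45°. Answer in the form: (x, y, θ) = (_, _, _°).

(x, y, θ) = (2.5, 5.5, 30°)

The pose lattice has 20·16 = 320 candidates. Test each by forward raycasting.
  (2.5, 1.5, 195°): beam 1 = 1.5529 ≠ 0.5774 ✗
  (1.5, 1.5, 330°): beam 2 = 1.0000 ≠ 2.8868 ✗
  (4.5, 2.5, 60°): beam 2 = 1.0000 ≠ 2.8868 ✗
  (3.5, 5.5, 75°): beam 1 = 1.5529 ≠ 0.5774 ✗
  …
  (2.5, 5.5, 30°): r_1=0.5774, r_2=2.8868, r_3=1.0000 — all match ✓
No second candidate reproduces the full scan.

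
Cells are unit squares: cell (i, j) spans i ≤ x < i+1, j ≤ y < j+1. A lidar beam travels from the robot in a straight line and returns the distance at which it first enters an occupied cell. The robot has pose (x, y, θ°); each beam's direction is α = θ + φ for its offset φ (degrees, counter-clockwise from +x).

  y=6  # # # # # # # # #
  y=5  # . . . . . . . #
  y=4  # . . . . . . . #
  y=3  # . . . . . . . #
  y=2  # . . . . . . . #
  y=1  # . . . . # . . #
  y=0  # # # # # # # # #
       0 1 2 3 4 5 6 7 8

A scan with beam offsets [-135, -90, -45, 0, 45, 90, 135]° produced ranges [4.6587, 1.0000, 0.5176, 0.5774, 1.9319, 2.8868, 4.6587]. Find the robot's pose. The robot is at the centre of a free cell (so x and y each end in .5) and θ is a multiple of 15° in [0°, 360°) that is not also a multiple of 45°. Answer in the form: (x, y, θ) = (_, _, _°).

Candidates: 34 free-cell centres × 16 headings = 544 poses. Raycast each; keep the one whose scan matches to 4 dp.
  (3.5, 4.5, 300°): beam 1 = 2.5882 ≠ 4.6587 ✗
  (1.5, 4.5, 60°): beam 1 = 3.6235 ≠ 4.6587 ✗
  (1.5, 1.5, 120°): beam 1 = 1.9319 ≠ 4.6587 ✗
  (2.5, 3.5, 150°): beam 1 = 5.6940 ≠ 4.6587 ✗
  (4.5, 1.5, 75°): beam 1 = 0.5774 ≠ 4.6587 ✗
  …
  (3.5, 5.5, 120°): r_1=4.6587, r_2=1.0000, r_3=0.5176, r_4=0.5774, r_5=1.9319, r_6=2.8868, r_7=4.6587 — all match ✓
Unique over the lattice → pose = (3.5, 5.5, 120°).

(x, y, θ) = (3.5, 5.5, 120°)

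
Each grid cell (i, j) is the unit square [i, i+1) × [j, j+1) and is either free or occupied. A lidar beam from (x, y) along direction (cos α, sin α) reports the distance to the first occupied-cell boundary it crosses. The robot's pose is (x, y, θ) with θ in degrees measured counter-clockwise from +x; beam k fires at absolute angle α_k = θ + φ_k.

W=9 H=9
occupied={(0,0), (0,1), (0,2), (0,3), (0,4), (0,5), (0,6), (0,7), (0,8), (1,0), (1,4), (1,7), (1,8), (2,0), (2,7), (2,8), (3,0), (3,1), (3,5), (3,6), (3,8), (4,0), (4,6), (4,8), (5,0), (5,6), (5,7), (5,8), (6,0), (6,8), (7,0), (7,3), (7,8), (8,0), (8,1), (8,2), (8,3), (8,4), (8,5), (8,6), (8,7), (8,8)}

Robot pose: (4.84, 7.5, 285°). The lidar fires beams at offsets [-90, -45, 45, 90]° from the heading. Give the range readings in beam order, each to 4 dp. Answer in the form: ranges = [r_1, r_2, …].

beam 1: φ=-90°, α=195°
  dir = (cos 195°, sin 195°) = (-0.9659, -0.2588); from cell (4,7)
  next x-line at t=0.8696, next y-line at t=1.9319; Δt_x=1.0353, Δt_y=3.8637
    x: enter (3,7) at t=0.8696
    x: enter (2,7) at t=1.9049 ← occupied
  → r_1 = 1.9049
beam 2: φ=-45°, α=240°
  dir = (cos 240°, sin 240°) = (-0.5000, -0.8660); from cell (4,7)
  next x-line at t=1.6800, next y-line at t=0.5774; Δt_x=2.0000, Δt_y=1.1547
    y: enter (4,6) at t=0.5774 ← occupied
  → r_2 = 0.5774
beam 3: φ=45°, α=330°
  dir = (cos 330°, sin 330°) = (0.8660, -0.5000); from cell (4,7)
  next x-line at t=0.1848, next y-line at t=1.0000; Δt_x=1.1547, Δt_y=2.0000
    x: enter (5,7) at t=0.1848 ← occupied
  → r_3 = 0.1848
beam 4: φ=90°, α=15°
  dir = (cos 15°, sin 15°) = (0.9659, 0.2588); from cell (4,7)
  next x-line at t=0.1656, next y-line at t=1.9319; Δt_x=1.0353, Δt_y=3.8637
    x: enter (5,7) at t=0.1656 ← occupied
  → r_4 = 0.1656

ranges = [1.9049, 0.5774, 0.1848, 0.1656]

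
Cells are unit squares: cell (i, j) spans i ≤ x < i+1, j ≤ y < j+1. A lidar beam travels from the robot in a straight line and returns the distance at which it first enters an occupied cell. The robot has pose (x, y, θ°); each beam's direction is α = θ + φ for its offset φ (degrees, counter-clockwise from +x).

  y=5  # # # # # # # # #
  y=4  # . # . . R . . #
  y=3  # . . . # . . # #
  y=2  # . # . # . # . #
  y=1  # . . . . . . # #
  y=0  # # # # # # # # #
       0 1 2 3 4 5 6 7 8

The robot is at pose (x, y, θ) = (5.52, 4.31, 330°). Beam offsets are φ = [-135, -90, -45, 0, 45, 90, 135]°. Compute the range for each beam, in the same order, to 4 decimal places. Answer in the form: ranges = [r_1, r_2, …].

ranges = [1.1977, 1.0400, 1.8546, 1.7090, 2.5675, 0.7967, 0.7143]

beam 1: φ=-135°, α=195°
  dir = (cos 195°, sin 195°) = (-0.9659, -0.2588); from cell (5,4)
  next x-line at t=0.5383, next y-line at t=1.1977; Δt_x=1.0353, Δt_y=3.8637
    x: enter (4,4) at t=0.5383
    y: enter (4,3) at t=1.1977 ← occupied
  → r_1 = 1.1977
beam 2: φ=-90°, α=240°
  dir = (cos 240°, sin 240°) = (-0.5000, -0.8660); from cell (5,4)
  next x-line at t=1.0400, next y-line at t=0.3580; Δt_x=2.0000, Δt_y=1.1547
    y: enter (5,3) at t=0.3580
    x: enter (4,3) at t=1.0400 ← occupied
  → r_2 = 1.0400
beam 3: φ=-45°, α=285°
  dir = (cos 285°, sin 285°) = (0.2588, -0.9659); from cell (5,4)
  next x-line at t=1.8546, next y-line at t=0.3209; Δt_x=3.8637, Δt_y=1.0353
    y: enter (5,3) at t=0.3209
    y: enter (5,2) at t=1.3562
    x: enter (6,2) at t=1.8546 ← occupied
  → r_3 = 1.8546
beam 4: φ=0°, α=330°
  dir = (cos 330°, sin 330°) = (0.8660, -0.5000); from cell (5,4)
  next x-line at t=0.5543, next y-line at t=0.6200; Δt_x=1.1547, Δt_y=2.0000
    x: enter (6,4) at t=0.5543
    y: enter (6,3) at t=0.6200
    x: enter (7,3) at t=1.7090 ← occupied
  → r_4 = 1.7090
beam 5: φ=45°, α=15°
  dir = (cos 15°, sin 15°) = (0.9659, 0.2588); from cell (5,4)
  next x-line at t=0.4969, next y-line at t=2.6660; Δt_x=1.0353, Δt_y=3.8637
    x: enter (6,4) at t=0.4969
    x: enter (7,4) at t=1.5322
    x: enter (8,4) at t=2.5675 ← occupied
  → r_5 = 2.5675
beam 6: φ=90°, α=60°
  dir = (cos 60°, sin 60°) = (0.5000, 0.8660); from cell (5,4)
  next x-line at t=0.9600, next y-line at t=0.7967; Δt_x=2.0000, Δt_y=1.1547
    y: enter (5,5) at t=0.7967 ← occupied
  → r_6 = 0.7967
beam 7: φ=135°, α=105°
  dir = (cos 105°, sin 105°) = (-0.2588, 0.9659); from cell (5,4)
  next x-line at t=2.0091, next y-line at t=0.7143; Δt_x=3.8637, Δt_y=1.0353
    y: enter (5,5) at t=0.7143 ← occupied
  → r_7 = 0.7143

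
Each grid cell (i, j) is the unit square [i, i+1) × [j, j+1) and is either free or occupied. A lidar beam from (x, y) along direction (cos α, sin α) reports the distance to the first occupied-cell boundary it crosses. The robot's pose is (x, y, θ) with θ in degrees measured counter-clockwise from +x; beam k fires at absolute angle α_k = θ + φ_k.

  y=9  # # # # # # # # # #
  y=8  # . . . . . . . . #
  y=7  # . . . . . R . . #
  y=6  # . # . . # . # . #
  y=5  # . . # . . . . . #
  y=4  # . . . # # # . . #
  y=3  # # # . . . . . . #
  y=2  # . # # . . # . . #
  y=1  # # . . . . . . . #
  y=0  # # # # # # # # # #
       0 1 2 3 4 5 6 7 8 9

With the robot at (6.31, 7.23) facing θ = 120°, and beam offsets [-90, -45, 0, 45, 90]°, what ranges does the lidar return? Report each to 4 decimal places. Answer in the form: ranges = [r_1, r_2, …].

beam 1: φ=-90°, α=30°
  cosα=0.8660 sinα=0.5000 | (6,7) | tMaxX 0.7967 tMaxY 1.5400 | tΔX 1.1547 tΔY 2.0000
    t=0.7967 [x] (7,7)
    t=1.5400 [y] (7,8)
    t=1.9514 [x] (8,8)
    t=3.1061 [x] (9,8) — stop
  → r_1 = 3.1061
beam 2: φ=-45°, α=75°
  cosα=0.2588 sinα=0.9659 | (6,7) | tMaxX 2.6660 tMaxY 0.7972 | tΔX 3.8637 tΔY 1.0353
    t=0.7972 [y] (6,8)
    t=1.8324 [y] (6,9) — stop
  → r_2 = 1.8324
beam 3: φ=0°, α=120°
  cosα=-0.5000 sinα=0.8660 | (6,7) | tMaxX 0.6200 tMaxY 0.8891 | tΔX 2.0000 tΔY 1.1547
    t=0.6200 [x] (5,7)
    t=0.8891 [y] (5,8)
    t=2.0438 [y] (5,9) — stop
  → r_3 = 2.0438
beam 4: φ=45°, α=165°
  cosα=-0.9659 sinα=0.2588 | (6,7) | tMaxX 0.3209 tMaxY 2.9751 | tΔX 1.0353 tΔY 3.8637
    t=0.3209 [x] (5,7)
    t=1.3562 [x] (4,7)
    t=2.3915 [x] (3,7)
    t=2.9751 [y] (3,8)
    t=3.4268 [x] (2,8)
    t=4.4620 [x] (1,8)
    t=5.4973 [x] (0,8) — stop
  → r_4 = 5.4973
beam 5: φ=90°, α=210°
  cosα=-0.8660 sinα=-0.5000 | (6,7) | tMaxX 0.3580 tMaxY 0.4600 | tΔX 1.1547 tΔY 2.0000
    t=0.3580 [x] (5,7)
    t=0.4600 [y] (5,6) — stop
  → r_5 = 0.4600

ranges = [3.1061, 1.8324, 2.0438, 5.4973, 0.4600]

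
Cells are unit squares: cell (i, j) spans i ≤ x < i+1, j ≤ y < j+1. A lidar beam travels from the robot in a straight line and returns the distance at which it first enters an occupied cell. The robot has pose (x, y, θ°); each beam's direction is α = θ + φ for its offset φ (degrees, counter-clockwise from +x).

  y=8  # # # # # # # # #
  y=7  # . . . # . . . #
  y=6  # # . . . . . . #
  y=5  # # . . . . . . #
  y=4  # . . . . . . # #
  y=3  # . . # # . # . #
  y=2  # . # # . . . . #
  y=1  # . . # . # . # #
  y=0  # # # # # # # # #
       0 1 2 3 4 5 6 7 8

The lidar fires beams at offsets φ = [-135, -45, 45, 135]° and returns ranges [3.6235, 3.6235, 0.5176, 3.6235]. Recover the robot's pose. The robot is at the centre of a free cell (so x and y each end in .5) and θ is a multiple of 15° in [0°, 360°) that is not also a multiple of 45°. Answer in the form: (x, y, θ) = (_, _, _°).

(x, y, θ) = (4.5, 4.5, 240°)

Enumerate (i+0.5, j+0.5, θ) over the 37 free cells and 16 admissible headings. For each, cast all 4 beams and compare to the given ranges.
  (2.5, 5.5, 120°): beam 1 = 4.6587 ≠ 3.6235 ✗
  (7.5, 3.5, 30°): beam 1 = 1.5529 ≠ 3.6235 ✗
  (4.5, 1.5, 285°): beam 1 = 0.5774 ≠ 3.6235 ✗
  (1.5, 7.5, 345°): beam 1 = 0.5774 ≠ 3.6235 ✗
  …
  (4.5, 4.5, 240°): r_1=3.6235, r_2=3.6235, r_3=0.5176, r_4=3.6235 — all match ✓
Only this pose fits every beam.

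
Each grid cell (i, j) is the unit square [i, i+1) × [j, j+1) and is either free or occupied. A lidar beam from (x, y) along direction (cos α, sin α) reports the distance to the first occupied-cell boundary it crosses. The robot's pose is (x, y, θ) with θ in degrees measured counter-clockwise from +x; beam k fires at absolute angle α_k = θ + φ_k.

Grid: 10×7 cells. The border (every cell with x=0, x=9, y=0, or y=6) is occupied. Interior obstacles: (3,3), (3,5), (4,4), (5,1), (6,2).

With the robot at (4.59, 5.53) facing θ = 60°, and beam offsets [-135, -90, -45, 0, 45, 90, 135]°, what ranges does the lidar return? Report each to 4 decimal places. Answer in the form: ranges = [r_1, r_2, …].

ranges = [0.5487, 5.0922, 1.8159, 0.5427, 0.4866, 0.6813, 0.6108]

beam 1: φ=-135°, α=285°
  dir = (cos 285°, sin 285°) = (0.2588, -0.9659); from cell (4,5)
  next x-line at t=1.5841, next y-line at t=0.5487; Δt_x=3.8637, Δt_y=1.0353
    y: enter (4,4) at t=0.5487 ← occupied
  → r_1 = 0.5487
beam 2: φ=-90°, α=330°
  dir = (cos 330°, sin 330°) = (0.8660, -0.5000); from cell (4,5)
  next x-line at t=0.4734, next y-line at t=1.0600; Δt_x=1.1547, Δt_y=2.0000
    x: enter (5,5) at t=0.4734
    y: enter (5,4) at t=1.0600
    x: enter (6,4) at t=1.6281
    x: enter (7,4) at t=2.7828
    y: enter (7,3) at t=3.0600
    x: enter (8,3) at t=3.9375
    y: enter (8,2) at t=5.0600
    x: enter (9,2) at t=5.0922 ← occupied
  → r_2 = 5.0922
beam 3: φ=-45°, α=15°
  dir = (cos 15°, sin 15°) = (0.9659, 0.2588); from cell (4,5)
  next x-line at t=0.4245, next y-line at t=1.8159; Δt_x=1.0353, Δt_y=3.8637
    x: enter (5,5) at t=0.4245
    x: enter (6,5) at t=1.4597
    y: enter (6,6) at t=1.8159 ← occupied
  → r_3 = 1.8159
beam 4: φ=0°, α=60°
  dir = (cos 60°, sin 60°) = (0.5000, 0.8660); from cell (4,5)
  next x-line at t=0.8200, next y-line at t=0.5427; Δt_x=2.0000, Δt_y=1.1547
    y: enter (4,6) at t=0.5427 ← occupied
  → r_4 = 0.5427
beam 5: φ=45°, α=105°
  dir = (cos 105°, sin 105°) = (-0.2588, 0.9659); from cell (4,5)
  next x-line at t=2.2796, next y-line at t=0.4866; Δt_x=3.8637, Δt_y=1.0353
    y: enter (4,6) at t=0.4866 ← occupied
  → r_5 = 0.4866
beam 6: φ=90°, α=150°
  dir = (cos 150°, sin 150°) = (-0.8660, 0.5000); from cell (4,5)
  next x-line at t=0.6813, next y-line at t=0.9400; Δt_x=1.1547, Δt_y=2.0000
    x: enter (3,5) at t=0.6813 ← occupied
  → r_6 = 0.6813
beam 7: φ=135°, α=195°
  dir = (cos 195°, sin 195°) = (-0.9659, -0.2588); from cell (4,5)
  next x-line at t=0.6108, next y-line at t=2.0478; Δt_x=1.0353, Δt_y=3.8637
    x: enter (3,5) at t=0.6108 ← occupied
  → r_7 = 0.6108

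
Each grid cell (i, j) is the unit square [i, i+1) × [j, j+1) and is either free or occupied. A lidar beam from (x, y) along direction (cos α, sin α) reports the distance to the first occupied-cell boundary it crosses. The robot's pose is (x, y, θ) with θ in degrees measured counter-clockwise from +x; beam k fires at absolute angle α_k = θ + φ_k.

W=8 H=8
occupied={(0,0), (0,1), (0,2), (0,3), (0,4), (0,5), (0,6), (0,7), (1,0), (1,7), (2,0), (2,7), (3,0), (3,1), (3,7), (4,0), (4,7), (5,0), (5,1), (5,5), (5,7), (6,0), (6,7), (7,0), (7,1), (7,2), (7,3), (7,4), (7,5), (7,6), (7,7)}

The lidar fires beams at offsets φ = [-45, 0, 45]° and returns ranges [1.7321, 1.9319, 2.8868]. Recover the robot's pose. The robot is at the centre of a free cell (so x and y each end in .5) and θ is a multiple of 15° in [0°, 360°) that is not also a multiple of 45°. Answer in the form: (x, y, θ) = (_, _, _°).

Enumerate (i+0.5, j+0.5, θ) over the 33 free cells and 16 admissible headings. For each, cast all 3 beams and compare to the given ranges.
  (1.5, 2.5, 75°): beam 1 = 5.0000 ≠ 1.7321 ✗
  (1.5, 3.5, 120°): beam 1 = 3.6235 ≠ 1.7321 ✗
  (1.5, 6.5, 150°): beam 1 = 0.5176 ≠ 1.7321 ✗
  (4.5, 1.5, 30°): beam 1 = 0.5176 ≠ 1.7321 ✗
  (6.5, 4.5, 105°): beam 1 = 1.0000 ≠ 1.7321 ✗
  …
  (4.5, 3.5, 285°): r_1=1.7321, r_2=1.9319, r_3=2.8868 — all match ✓
Only this pose fits every beam.

(x, y, θ) = (4.5, 3.5, 285°)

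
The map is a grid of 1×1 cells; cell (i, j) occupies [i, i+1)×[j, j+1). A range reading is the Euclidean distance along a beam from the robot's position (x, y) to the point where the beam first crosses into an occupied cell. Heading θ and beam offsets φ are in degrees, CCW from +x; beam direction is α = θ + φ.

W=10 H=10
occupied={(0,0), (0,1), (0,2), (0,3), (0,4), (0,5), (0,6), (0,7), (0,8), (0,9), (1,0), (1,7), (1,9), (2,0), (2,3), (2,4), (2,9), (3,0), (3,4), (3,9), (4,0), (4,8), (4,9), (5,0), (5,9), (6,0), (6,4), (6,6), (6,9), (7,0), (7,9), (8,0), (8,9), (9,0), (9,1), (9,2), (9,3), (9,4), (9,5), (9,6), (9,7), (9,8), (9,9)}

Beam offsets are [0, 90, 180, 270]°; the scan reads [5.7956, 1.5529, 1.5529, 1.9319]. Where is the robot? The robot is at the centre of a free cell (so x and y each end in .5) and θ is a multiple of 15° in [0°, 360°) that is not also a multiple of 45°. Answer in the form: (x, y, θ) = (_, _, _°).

Candidates: 57 free-cell centres × 16 headings = 912 poses. Raycast each; keep the one whose scan matches to 4 dp.
  (5.5, 4.5, 120°): beam 1 = 5.1962 ≠ 5.7956 ✗
  (8.5, 2.5, 300°): beam 1 = 1.0000 ≠ 5.7956 ✗
  (2.5, 7.5, 240°): beam 1 = 3.0000 ≠ 5.7956 ✗
  …
  (7.5, 2.5, 195°): r_1=5.7956, r_2=1.5529, r_3=1.5529, r_4=1.9319 — all match ✓
Unique over the lattice → pose = (7.5, 2.5, 195°).

(x, y, θ) = (7.5, 2.5, 195°)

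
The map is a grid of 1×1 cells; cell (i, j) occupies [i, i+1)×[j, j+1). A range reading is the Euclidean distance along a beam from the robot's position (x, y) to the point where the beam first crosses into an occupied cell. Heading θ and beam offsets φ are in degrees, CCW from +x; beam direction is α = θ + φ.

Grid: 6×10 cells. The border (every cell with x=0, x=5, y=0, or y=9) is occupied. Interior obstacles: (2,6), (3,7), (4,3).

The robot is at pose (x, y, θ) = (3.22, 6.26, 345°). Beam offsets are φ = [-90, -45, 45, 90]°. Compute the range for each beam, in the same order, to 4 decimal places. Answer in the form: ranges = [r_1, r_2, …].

beam 1: φ=-90°, α=255°
  cosα=-0.2588 sinα=-0.9659 | (3,6) | tMaxX 0.8500 tMaxY 0.2692 | tΔX 3.8637 tΔY 1.0353
    t=0.2692 [y] (3,5)
    t=0.8500 [x] (2,5)
    t=1.3044 [y] (2,4)
    t=2.3397 [y] (2,3)
    t=3.3750 [y] (2,2)
    t=4.4103 [y] (2,1)
    t=4.7137 [x] (1,1)
    t=5.4456 [y] (1,0) — stop
  → r_1 = 5.4456
beam 2: φ=-45°, α=300°
  cosα=0.5000 sinα=-0.8660 | (3,6) | tMaxX 1.5600 tMaxY 0.3002 | tΔX 2.0000 tΔY 1.1547
    t=0.3002 [y] (3,5)
    t=1.4549 [y] (3,4)
    t=1.5600 [x] (4,4)
    t=2.6096 [y] (4,3) — stop
  → r_2 = 2.6096
beam 3: φ=45°, α=30°
  cosα=0.8660 sinα=0.5000 | (3,6) | tMaxX 0.9007 tMaxY 1.4800 | tΔX 1.1547 tΔY 2.0000
    t=0.9007 [x] (4,6)
    t=1.4800 [y] (4,7)
    t=2.0554 [x] (5,7) — stop
  → r_3 = 2.0554
beam 4: φ=90°, α=75°
  cosα=0.2588 sinα=0.9659 | (3,6) | tMaxX 3.0137 tMaxY 0.7661 | tΔX 3.8637 tΔY 1.0353
    t=0.7661 [y] (3,7) — stop
  → r_4 = 0.7661

ranges = [5.4456, 2.6096, 2.0554, 0.7661]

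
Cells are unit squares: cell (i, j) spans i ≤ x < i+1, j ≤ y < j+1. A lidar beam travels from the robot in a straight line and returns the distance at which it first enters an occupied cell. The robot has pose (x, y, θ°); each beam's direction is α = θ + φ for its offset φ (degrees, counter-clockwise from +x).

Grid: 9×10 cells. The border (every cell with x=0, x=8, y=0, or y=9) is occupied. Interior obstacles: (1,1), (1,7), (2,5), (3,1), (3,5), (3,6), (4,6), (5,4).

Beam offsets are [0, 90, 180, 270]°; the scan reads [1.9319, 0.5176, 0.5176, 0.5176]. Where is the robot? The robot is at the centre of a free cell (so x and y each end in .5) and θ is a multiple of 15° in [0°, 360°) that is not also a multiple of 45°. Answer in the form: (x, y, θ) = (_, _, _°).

Candidates: 48 free-cell centres × 16 headings = 768 poses. Raycast each; keep the one whose scan matches to 4 dp.
  (1.5, 3.5, 120°): beam 1 = 1.0000 ≠ 1.9319 ✗
  (4.5, 3.5, 255°): beam 2 = 3.6235 ≠ 0.5176 ✗
  (4.5, 4.5, 60°): beam 1 = 5.1962 ≠ 1.9319 ✗
  (5.5, 1.5, 75°): beam 1 = 7.7646 ≠ 1.9319 ✗
  …
  (1.5, 8.5, 15°): r_1=1.9319, r_2=0.5176, r_3=0.5176, r_4=0.5176 — all match ✓
Only this pose fits every beam.

(x, y, θ) = (1.5, 8.5, 15°)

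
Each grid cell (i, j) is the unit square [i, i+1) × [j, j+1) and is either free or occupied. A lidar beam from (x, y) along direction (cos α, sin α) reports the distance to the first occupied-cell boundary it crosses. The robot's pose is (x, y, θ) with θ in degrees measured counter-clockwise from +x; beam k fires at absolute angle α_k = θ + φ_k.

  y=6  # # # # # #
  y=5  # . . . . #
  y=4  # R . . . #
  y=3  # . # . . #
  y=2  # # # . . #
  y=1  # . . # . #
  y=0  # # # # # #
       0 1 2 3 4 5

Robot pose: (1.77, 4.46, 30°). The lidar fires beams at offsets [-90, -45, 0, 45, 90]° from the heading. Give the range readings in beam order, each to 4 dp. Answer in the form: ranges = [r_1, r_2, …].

ranges = [0.5312, 3.3439, 3.0800, 1.5943, 1.5400]

beam 1: φ=-90°, α=300°
  dir = (cos 300°, sin 300°) = (0.5000, -0.8660); from cell (1,4)
  next x-line at t=0.4600, next y-line at t=0.5312; Δt_x=2.0000, Δt_y=1.1547
    x: enter (2,4) at t=0.4600
    y: enter (2,3) at t=0.5312 ← occupied
  → r_1 = 0.5312
beam 2: φ=-45°, α=345°
  dir = (cos 345°, sin 345°) = (0.9659, -0.2588); from cell (1,4)
  next x-line at t=0.2381, next y-line at t=1.7773; Δt_x=1.0353, Δt_y=3.8637
    x: enter (2,4) at t=0.2381
    x: enter (3,4) at t=1.2734
    y: enter (3,3) at t=1.7773
    x: enter (4,3) at t=2.3087
    x: enter (5,3) at t=3.3439 ← occupied
  → r_2 = 3.3439
beam 3: φ=0°, α=30°
  dir = (cos 30°, sin 30°) = (0.8660, 0.5000); from cell (1,4)
  next x-line at t=0.2656, next y-line at t=1.0800; Δt_x=1.1547, Δt_y=2.0000
    x: enter (2,4) at t=0.2656
    y: enter (2,5) at t=1.0800
    x: enter (3,5) at t=1.4203
    x: enter (4,5) at t=2.5750
    y: enter (4,6) at t=3.0800 ← occupied
  → r_3 = 3.0800
beam 4: φ=45°, α=75°
  dir = (cos 75°, sin 75°) = (0.2588, 0.9659); from cell (1,4)
  next x-line at t=0.8887, next y-line at t=0.5590; Δt_x=3.8637, Δt_y=1.0353
    y: enter (1,5) at t=0.5590
    x: enter (2,5) at t=0.8887
    y: enter (2,6) at t=1.5943 ← occupied
  → r_4 = 1.5943
beam 5: φ=90°, α=120°
  dir = (cos 120°, sin 120°) = (-0.5000, 0.8660); from cell (1,4)
  next x-line at t=1.5400, next y-line at t=0.6235; Δt_x=2.0000, Δt_y=1.1547
    y: enter (1,5) at t=0.6235
    x: enter (0,5) at t=1.5400 ← occupied
  → r_5 = 1.5400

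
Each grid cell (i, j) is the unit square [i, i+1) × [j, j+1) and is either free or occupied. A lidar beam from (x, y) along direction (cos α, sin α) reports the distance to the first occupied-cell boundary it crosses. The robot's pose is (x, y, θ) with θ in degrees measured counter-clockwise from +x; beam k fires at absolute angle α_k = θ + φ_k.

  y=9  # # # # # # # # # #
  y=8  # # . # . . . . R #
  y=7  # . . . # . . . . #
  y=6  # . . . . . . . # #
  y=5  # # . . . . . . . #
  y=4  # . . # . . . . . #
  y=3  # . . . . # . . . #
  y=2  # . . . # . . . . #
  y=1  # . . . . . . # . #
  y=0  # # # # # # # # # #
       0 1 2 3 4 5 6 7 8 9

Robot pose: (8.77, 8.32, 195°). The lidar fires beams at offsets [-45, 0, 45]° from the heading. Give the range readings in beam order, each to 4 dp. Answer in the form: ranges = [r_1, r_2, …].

beam 1: φ=-45°, α=150°
  direction (-0.8660, 0.5000); cell (8,8); t to first gridline: x 0.8891, y 1.3600 (then +1.1547 / +2.0000)
    (7,8) via x @ 0.8891
    (7,9) via y @ 1.3600  # hit
  → r_1 = 1.3600
beam 2: φ=0°, α=195°
  direction (-0.9659, -0.2588); cell (8,8); t to first gridline: x 0.7972, y 1.2364 (then +1.0353 / +3.8637)
    (7,8) via x @ 0.7972
    (7,7) via y @ 1.2364
    (6,7) via x @ 1.8324
    (5,7) via x @ 2.8677
    (4,7) via x @ 3.9030  # hit
  → r_2 = 3.9030
beam 3: φ=45°, α=240°
  direction (-0.5000, -0.8660); cell (8,8); t to first gridline: x 1.5400, y 0.3695 (then +2.0000 / +1.1547)
    (8,7) via y @ 0.3695
    (8,6) via y @ 1.5242  # hit
  → r_3 = 1.5242

ranges = [1.3600, 3.9030, 1.5242]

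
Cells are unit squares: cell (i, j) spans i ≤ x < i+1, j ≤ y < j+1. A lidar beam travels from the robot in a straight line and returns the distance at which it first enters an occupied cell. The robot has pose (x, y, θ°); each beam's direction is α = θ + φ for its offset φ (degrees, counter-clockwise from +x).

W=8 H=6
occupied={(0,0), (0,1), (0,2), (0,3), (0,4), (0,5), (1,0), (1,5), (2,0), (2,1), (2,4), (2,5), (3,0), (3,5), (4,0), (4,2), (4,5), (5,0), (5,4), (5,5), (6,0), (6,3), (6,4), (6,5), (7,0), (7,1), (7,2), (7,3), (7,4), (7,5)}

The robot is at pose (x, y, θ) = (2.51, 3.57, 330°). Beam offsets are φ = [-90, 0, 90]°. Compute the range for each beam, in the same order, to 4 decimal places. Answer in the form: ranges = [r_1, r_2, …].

ranges = [2.9676, 1.7205, 0.4965]

beam 1: φ=-90°, α=240°
  direction (-0.5000, -0.8660); cell (2,3); t to first gridline: x 1.0200, y 0.6582 (then +2.0000 / +1.1547)
    (2,2) via y @ 0.6582
    (1,2) via x @ 1.0200
    (1,1) via y @ 1.8129
    (1,0) via y @ 2.9676  # hit
  → r_1 = 2.9676
beam 2: φ=0°, α=330°
  direction (0.8660, -0.5000); cell (2,3); t to first gridline: x 0.5658, y 1.1400 (then +1.1547 / +2.0000)
    (3,3) via x @ 0.5658
    (3,2) via y @ 1.1400
    (4,2) via x @ 1.7205  # hit
  → r_2 = 1.7205
beam 3: φ=90°, α=60°
  direction (0.5000, 0.8660); cell (2,3); t to first gridline: x 0.9800, y 0.4965 (then +2.0000 / +1.1547)
    (2,4) via y @ 0.4965  # hit
  → r_3 = 0.4965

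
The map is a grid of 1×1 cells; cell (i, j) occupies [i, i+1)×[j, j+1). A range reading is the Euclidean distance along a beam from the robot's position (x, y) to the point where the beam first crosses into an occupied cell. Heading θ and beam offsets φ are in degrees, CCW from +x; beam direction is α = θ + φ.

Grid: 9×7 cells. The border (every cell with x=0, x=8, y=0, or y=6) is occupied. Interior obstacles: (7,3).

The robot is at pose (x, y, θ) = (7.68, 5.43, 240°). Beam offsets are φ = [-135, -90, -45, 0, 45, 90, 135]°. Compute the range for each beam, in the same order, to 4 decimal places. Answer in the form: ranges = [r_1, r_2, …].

beam 1: φ=-135°, α=105°
  direction (-0.2588, 0.9659); cell (7,5); t to first gridline: x 2.6273, y 0.5901 (then +3.8637 / +1.0353)
    (7,6) via y @ 0.5901  # hit
  → r_1 = 0.5901
beam 2: φ=-90°, α=150°
  direction (-0.8660, 0.5000); cell (7,5); t to first gridline: x 0.7852, y 1.1400 (then +1.1547 / +2.0000)
    (6,5) via x @ 0.7852
    (6,6) via y @ 1.1400  # hit
  → r_2 = 1.1400
beam 3: φ=-45°, α=195°
  direction (-0.9659, -0.2588); cell (7,5); t to first gridline: x 0.7040, y 1.6614 (then +1.0353 / +3.8637)
    (6,5) via x @ 0.7040
    (6,4) via y @ 1.6614
    (5,4) via x @ 1.7393
    (4,4) via x @ 2.7745
    (3,4) via x @ 3.8098
    (2,4) via x @ 4.8451
    (2,3) via y @ 5.5251
    (1,3) via x @ 5.8804
    (0,3) via x @ 6.9156  # hit
  → r_3 = 6.9156
beam 4: φ=0°, α=240°
  direction (-0.5000, -0.8660); cell (7,5); t to first gridline: x 1.3600, y 0.4965 (then +2.0000 / +1.1547)
    (7,4) via y @ 0.4965
    (6,4) via x @ 1.3600
    (6,3) via y @ 1.6512
    (6,2) via y @ 2.8059
    (5,2) via x @ 3.3600
    (5,1) via y @ 3.9606
    (5,0) via y @ 5.1153  # hit
  → r_4 = 5.1153
beam 5: φ=45°, α=285°
  direction (0.2588, -0.9659); cell (7,5); t to first gridline: x 1.2364, y 0.4452 (then +3.8637 / +1.0353)
    (7,4) via y @ 0.4452
    (8,4) via x @ 1.2364  # hit
  → r_5 = 1.2364
beam 6: φ=90°, α=330°
  direction (0.8660, -0.5000); cell (7,5); t to first gridline: x 0.3695, y 0.8600 (then +1.1547 / +2.0000)
    (8,5) via x @ 0.3695  # hit
  → r_6 = 0.3695
beam 7: φ=135°, α=15°
  direction (0.9659, 0.2588); cell (7,5); t to first gridline: x 0.3313, y 2.2023 (then +1.0353 / +3.8637)
    (8,5) via x @ 0.3313  # hit
  → r_7 = 0.3313

ranges = [0.5901, 1.1400, 6.9156, 5.1153, 1.2364, 0.3695, 0.3313]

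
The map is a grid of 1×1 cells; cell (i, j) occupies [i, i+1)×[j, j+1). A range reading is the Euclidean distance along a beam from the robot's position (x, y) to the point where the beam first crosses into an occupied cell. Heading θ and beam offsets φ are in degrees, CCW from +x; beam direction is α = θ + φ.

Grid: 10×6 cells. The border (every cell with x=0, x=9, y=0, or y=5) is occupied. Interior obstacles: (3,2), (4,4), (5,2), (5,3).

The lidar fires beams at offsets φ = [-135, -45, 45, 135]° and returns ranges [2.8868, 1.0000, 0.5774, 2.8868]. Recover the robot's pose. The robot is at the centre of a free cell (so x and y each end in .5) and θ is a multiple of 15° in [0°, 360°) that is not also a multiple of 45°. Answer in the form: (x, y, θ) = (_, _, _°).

(x, y, θ) = (1.5, 3.5, 165°)

Enumerate (i+0.5, j+0.5, θ) over the 28 free cells and 16 admissible headings. For each, cast all 4 beams and compare to the given ranges.
  (6.5, 4.5, 330°): beam 1 = 1.5529 ≠ 2.8868 ✗
  (7.5, 2.5, 345°): beam 1 = 3.0000 ≠ 2.8868 ✗
  (4.5, 2.5, 105°): beam 1 = 0.5774 ≠ 2.8868 ✗
  (3.5, 3.5, 30°): beam 1 = 0.5176 ≠ 2.8868 ✗
  …
  (1.5, 3.5, 165°): r_1=2.8868, r_2=1.0000, r_3=0.5774, r_4=2.8868 — all match ✓
Unique over the lattice → pose = (1.5, 3.5, 165°).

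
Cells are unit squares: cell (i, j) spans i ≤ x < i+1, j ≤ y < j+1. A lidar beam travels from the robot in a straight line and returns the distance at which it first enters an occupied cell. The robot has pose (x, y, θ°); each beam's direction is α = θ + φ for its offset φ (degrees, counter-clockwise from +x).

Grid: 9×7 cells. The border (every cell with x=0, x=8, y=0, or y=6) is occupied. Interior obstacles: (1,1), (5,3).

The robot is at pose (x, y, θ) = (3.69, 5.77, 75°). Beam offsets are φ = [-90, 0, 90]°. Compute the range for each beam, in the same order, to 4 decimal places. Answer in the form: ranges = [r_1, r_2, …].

beam 1: φ=-90°, α=345°
  cosα=0.9659 sinα=-0.2588 | (3,5) | tMaxX 0.3209 tMaxY 2.9751 | tΔX 1.0353 tΔY 3.8637
    t=0.3209 [x] (4,5)
    t=1.3562 [x] (5,5)
    t=2.3915 [x] (6,5)
    t=2.9751 [y] (6,4)
    t=3.4268 [x] (7,4)
    t=4.4620 [x] (8,4) — stop
  → r_1 = 4.4620
beam 2: φ=0°, α=75°
  cosα=0.2588 sinα=0.9659 | (3,5) | tMaxX 1.1977 tMaxY 0.2381 | tΔX 3.8637 tΔY 1.0353
    t=0.2381 [y] (3,6) — stop
  → r_2 = 0.2381
beam 3: φ=90°, α=165°
  cosα=-0.9659 sinα=0.2588 | (3,5) | tMaxX 0.7143 tMaxY 0.8887 | tΔX 1.0353 tΔY 3.8637
    t=0.7143 [x] (2,5)
    t=0.8887 [y] (2,6) — stop
  → r_3 = 0.8887

ranges = [4.4620, 0.2381, 0.8887]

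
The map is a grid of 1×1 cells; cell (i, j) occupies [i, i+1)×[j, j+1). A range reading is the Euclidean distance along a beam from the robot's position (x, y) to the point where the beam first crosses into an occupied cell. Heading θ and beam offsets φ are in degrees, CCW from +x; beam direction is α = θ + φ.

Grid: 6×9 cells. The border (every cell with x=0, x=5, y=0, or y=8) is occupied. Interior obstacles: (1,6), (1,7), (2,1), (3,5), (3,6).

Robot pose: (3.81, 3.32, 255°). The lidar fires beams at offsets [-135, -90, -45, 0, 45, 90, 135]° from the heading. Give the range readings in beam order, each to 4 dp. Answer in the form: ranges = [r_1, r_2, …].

beam 1: φ=-135°, α=120°
  cosα=-0.5000 sinα=0.8660 | (3,3) | tMaxX 1.6200 tMaxY 0.7852 | tΔX 2.0000 tΔY 1.1547
    t=0.7852 [y] (3,4)
    t=1.6200 [x] (2,4)
    t=1.9399 [y] (2,5)
    t=3.0946 [y] (2,6)
    t=3.6200 [x] (1,6) — stop
  → r_1 = 3.6200
beam 2: φ=-90°, α=165°
  cosα=-0.9659 sinα=0.2588 | (3,3) | tMaxX 0.8386 tMaxY 2.6273 | tΔX 1.0353 tΔY 3.8637
    t=0.8386 [x] (2,3)
    t=1.8738 [x] (1,3)
    t=2.6273 [y] (1,4)
    t=2.9091 [x] (0,4) — stop
  → r_2 = 2.9091
beam 3: φ=-45°, α=210°
  cosα=-0.8660 sinα=-0.5000 | (3,3) | tMaxX 0.9353 tMaxY 0.6400 | tΔX 1.1547 tΔY 2.0000
    t=0.6400 [y] (3,2)
    t=0.9353 [x] (2,2)
    t=2.0900 [x] (1,2)
    t=2.6400 [y] (1,1)
    t=3.2447 [x] (0,1) — stop
  → r_3 = 3.2447
beam 4: φ=0°, α=255°
  cosα=-0.2588 sinα=-0.9659 | (3,3) | tMaxX 3.1296 tMaxY 0.3313 | tΔX 3.8637 tΔY 1.0353
    t=0.3313 [y] (3,2)
    t=1.3666 [y] (3,1)
    t=2.4018 [y] (3,0) — stop
  → r_4 = 2.4018
beam 5: φ=45°, α=300°
  cosα=0.5000 sinα=-0.8660 | (3,3) | tMaxX 0.3800 tMaxY 0.3695 | tΔX 2.0000 tΔY 1.1547
    t=0.3695 [y] (3,2)
    t=0.3800 [x] (4,2)
    t=1.5242 [y] (4,1)
    t=2.3800 [x] (5,1) — stop
  → r_5 = 2.3800
beam 6: φ=90°, α=345°
  cosα=0.9659 sinα=-0.2588 | (3,3) | tMaxX 0.1967 tMaxY 1.2364 | tΔX 1.0353 tΔY 3.8637
    t=0.1967 [x] (4,3)
    t=1.2320 [x] (5,3) — stop
  → r_6 = 1.2320
beam 7: φ=135°, α=30°
  cosα=0.8660 sinα=0.5000 | (3,3) | tMaxX 0.2194 tMaxY 1.3600 | tΔX 1.1547 tΔY 2.0000
    t=0.2194 [x] (4,3)
    t=1.3600 [y] (4,4)
    t=1.3741 [x] (5,4) — stop
  → r_7 = 1.3741

ranges = [3.6200, 2.9091, 3.2447, 2.4018, 2.3800, 1.2320, 1.3741]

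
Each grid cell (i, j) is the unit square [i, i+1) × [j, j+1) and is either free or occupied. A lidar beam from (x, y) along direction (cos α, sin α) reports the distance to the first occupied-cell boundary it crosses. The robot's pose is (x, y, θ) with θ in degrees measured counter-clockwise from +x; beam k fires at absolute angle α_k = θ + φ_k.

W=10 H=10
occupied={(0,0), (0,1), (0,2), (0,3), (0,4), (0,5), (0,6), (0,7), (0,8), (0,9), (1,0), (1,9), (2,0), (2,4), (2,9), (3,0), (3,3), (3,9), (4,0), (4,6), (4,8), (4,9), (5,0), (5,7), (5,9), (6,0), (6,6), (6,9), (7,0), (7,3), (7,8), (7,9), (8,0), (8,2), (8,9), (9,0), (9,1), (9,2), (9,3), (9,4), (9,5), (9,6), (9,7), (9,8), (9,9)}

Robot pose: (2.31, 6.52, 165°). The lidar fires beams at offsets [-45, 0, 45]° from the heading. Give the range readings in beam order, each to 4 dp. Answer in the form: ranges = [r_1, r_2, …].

ranges = [2.6200, 1.3562, 1.5127]

beam 1: φ=-45°, α=120°
  d=(-0.5000,0.8660)  start (2,6)  tX=0.6200 tY=0.5543  stride 1/|dx|=2.0000 1/|dy|=1.1547
    cross y-line → (2,7), t=0.5543
    cross x-line → (1,7), t=0.6200
    cross y-line → (1,8), t=1.7090
    cross x-line → (0,8), t=2.6200 (wall)
  → r_1 = 2.6200
beam 2: φ=0°, α=165°
  d=(-0.9659,0.2588)  start (2,6)  tX=0.3209 tY=1.8546  stride 1/|dx|=1.0353 1/|dy|=3.8637
    cross x-line → (1,6), t=0.3209
    cross x-line → (0,6), t=1.3562 (wall)
  → r_2 = 1.3562
beam 3: φ=45°, α=210°
  d=(-0.8660,-0.5000)  start (2,6)  tX=0.3580 tY=1.0400  stride 1/|dx|=1.1547 1/|dy|=2.0000
    cross x-line → (1,6), t=0.3580
    cross y-line → (1,5), t=1.0400
    cross x-line → (0,5), t=1.5127 (wall)
  → r_3 = 1.5127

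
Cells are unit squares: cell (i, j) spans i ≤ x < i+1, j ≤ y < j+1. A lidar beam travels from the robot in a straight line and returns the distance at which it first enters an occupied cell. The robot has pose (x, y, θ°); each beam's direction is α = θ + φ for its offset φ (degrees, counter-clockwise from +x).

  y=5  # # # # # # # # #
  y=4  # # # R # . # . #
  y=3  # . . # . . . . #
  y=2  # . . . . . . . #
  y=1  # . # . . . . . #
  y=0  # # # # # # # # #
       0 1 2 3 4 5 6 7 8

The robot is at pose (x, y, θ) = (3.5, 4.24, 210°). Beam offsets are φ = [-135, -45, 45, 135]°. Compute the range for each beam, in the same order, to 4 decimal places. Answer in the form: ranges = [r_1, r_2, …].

ranges = [0.7868, 0.5176, 0.2485, 0.5176]

beam 1: φ=-135°, α=75°
  cosα=0.2588 sinα=0.9659 | (3,4) | tMaxX 1.9319 tMaxY 0.7868 | tΔX 3.8637 tΔY 1.0353
    t=0.7868 [y] (3,5) — stop
  → r_1 = 0.7868
beam 2: φ=-45°, α=165°
  cosα=-0.9659 sinα=0.2588 | (3,4) | tMaxX 0.5176 tMaxY 2.9364 | tΔX 1.0353 tΔY 3.8637
    t=0.5176 [x] (2,4) — stop
  → r_2 = 0.5176
beam 3: φ=45°, α=255°
  cosα=-0.2588 sinα=-0.9659 | (3,4) | tMaxX 1.9319 tMaxY 0.2485 | tΔX 3.8637 tΔY 1.0353
    t=0.2485 [y] (3,3) — stop
  → r_3 = 0.2485
beam 4: φ=135°, α=345°
  cosα=0.9659 sinα=-0.2588 | (3,4) | tMaxX 0.5176 tMaxY 0.9273 | tΔX 1.0353 tΔY 3.8637
    t=0.5176 [x] (4,4) — stop
  → r_4 = 0.5176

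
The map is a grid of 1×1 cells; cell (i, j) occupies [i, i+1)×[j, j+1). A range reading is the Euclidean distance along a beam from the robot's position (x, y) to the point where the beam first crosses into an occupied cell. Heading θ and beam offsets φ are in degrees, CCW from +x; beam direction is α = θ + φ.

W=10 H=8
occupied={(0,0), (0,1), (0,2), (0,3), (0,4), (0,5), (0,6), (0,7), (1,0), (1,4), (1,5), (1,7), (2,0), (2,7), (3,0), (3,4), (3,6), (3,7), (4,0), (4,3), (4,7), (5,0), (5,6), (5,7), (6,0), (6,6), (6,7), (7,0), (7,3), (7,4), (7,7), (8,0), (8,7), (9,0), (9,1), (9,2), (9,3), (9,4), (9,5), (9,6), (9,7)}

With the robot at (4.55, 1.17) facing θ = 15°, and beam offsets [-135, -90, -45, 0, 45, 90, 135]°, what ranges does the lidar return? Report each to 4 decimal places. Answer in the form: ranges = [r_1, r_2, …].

ranges = [0.1963, 0.1760, 0.3400, 4.6070, 6.7319, 1.8946, 4.0992]

beam 1: φ=-135°, α=240°
  dir = (cos 240°, sin 240°) = (-0.5000, -0.8660); from cell (4,1)
  next x-line at t=1.1000, next y-line at t=0.1963; Δt_x=2.0000, Δt_y=1.1547
    y: enter (4,0) at t=0.1963 ← occupied
  → r_1 = 0.1963
beam 2: φ=-90°, α=285°
  dir = (cos 285°, sin 285°) = (0.2588, -0.9659); from cell (4,1)
  next x-line at t=1.7387, next y-line at t=0.1760; Δt_x=3.8637, Δt_y=1.0353
    y: enter (4,0) at t=0.1760 ← occupied
  → r_2 = 0.1760
beam 3: φ=-45°, α=330°
  dir = (cos 330°, sin 330°) = (0.8660, -0.5000); from cell (4,1)
  next x-line at t=0.5196, next y-line at t=0.3400; Δt_x=1.1547, Δt_y=2.0000
    y: enter (4,0) at t=0.3400 ← occupied
  → r_3 = 0.3400
beam 4: φ=0°, α=15°
  dir = (cos 15°, sin 15°) = (0.9659, 0.2588); from cell (4,1)
  next x-line at t=0.4659, next y-line at t=3.2069; Δt_x=1.0353, Δt_y=3.8637
    x: enter (5,1) at t=0.4659
    x: enter (6,1) at t=1.5012
    x: enter (7,1) at t=2.5364
    y: enter (7,2) at t=3.2069
    x: enter (8,2) at t=3.5717
    x: enter (9,2) at t=4.6070 ← occupied
  → r_4 = 4.6070
beam 5: φ=45°, α=60°
  dir = (cos 60°, sin 60°) = (0.5000, 0.8660); from cell (4,1)
  next x-line at t=0.9000, next y-line at t=0.9584; Δt_x=2.0000, Δt_y=1.1547
    x: enter (5,1) at t=0.9000
    y: enter (5,2) at t=0.9584
    y: enter (5,3) at t=2.1131
    x: enter (6,3) at t=2.9000
    y: enter (6,4) at t=3.2678
    y: enter (6,5) at t=4.4225
    x: enter (7,5) at t=4.9000
    y: enter (7,6) at t=5.5772
    y: enter (7,7) at t=6.7319 ← occupied
  → r_5 = 6.7319
beam 6: φ=90°, α=105°
  dir = (cos 105°, sin 105°) = (-0.2588, 0.9659); from cell (4,1)
  next x-line at t=2.1250, next y-line at t=0.8593; Δt_x=3.8637, Δt_y=1.0353
    y: enter (4,2) at t=0.8593
    y: enter (4,3) at t=1.8946 ← occupied
  → r_6 = 1.8946
beam 7: φ=135°, α=150°
  dir = (cos 150°, sin 150°) = (-0.8660, 0.5000); from cell (4,1)
  next x-line at t=0.6351, next y-line at t=1.6600; Δt_x=1.1547, Δt_y=2.0000
    x: enter (3,1) at t=0.6351
    y: enter (3,2) at t=1.6600
    x: enter (2,2) at t=1.7898
    x: enter (1,2) at t=2.9445
    y: enter (1,3) at t=3.6600
    x: enter (0,3) at t=4.0992 ← occupied
  → r_7 = 4.0992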